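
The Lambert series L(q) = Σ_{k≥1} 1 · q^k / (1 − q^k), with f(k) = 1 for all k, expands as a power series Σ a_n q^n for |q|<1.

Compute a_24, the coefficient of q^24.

d|24:{24,12,8,6,4,3,2,1}  Σf=1+1+1+1+1+1+1+1=8

a_24 = 8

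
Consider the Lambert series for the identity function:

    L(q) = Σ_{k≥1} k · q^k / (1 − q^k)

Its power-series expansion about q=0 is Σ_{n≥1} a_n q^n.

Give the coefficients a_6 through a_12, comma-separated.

q^6  k|6↦f(k): 1:1 2:2 3:3 6:6  a_6=12
d|7:{1,7}  Σf=1+7=8
[q^8] f(1)=1,f(2)=2,f(4)=4,f(8)=8 ⇒ 15
[q^9] f(1)=1,f(3)=3,f(9)=9 ⇒ 13
[q^10] f(10)=10,f(5)=5,f(2)=2,f(1)=1 ⇒ 18
[q^11] f(11)=11,f(1)=1 ⇒ 12
n=12: 1·12 2·6 3·4 4·3 6·2 12·1  f→[1+2+3+4+6+12]=28

12, 8, 15, 13, 18, 12, 28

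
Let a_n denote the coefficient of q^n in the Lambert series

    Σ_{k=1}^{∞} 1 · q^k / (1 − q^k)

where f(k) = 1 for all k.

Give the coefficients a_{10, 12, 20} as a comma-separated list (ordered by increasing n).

4, 6, 6

n=10: 10·1 5·2 2·5 1·10  f→[1+1+1+1]=4
[q^12] f(1)=1,f(2)=1,f(3)=1,f(4)=1,f(6)=1,f(12)=1 ⇒ 6
[q^20] f(20)=1,f(10)=1,f(5)=1,f(4)=1,f(2)=1,f(1)=1 ⇒ 6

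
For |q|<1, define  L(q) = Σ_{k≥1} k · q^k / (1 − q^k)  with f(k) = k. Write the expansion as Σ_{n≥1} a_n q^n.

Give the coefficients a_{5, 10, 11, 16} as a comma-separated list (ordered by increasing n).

n=5: 5·1 1·5  f→[5+1]=6
q^10  k|10↦f(k): 1:1 2:2 5:5 10:10  a_10=18
q^11  k|11↦f(k): 11:11 1:1  a_11=12
n=16: 1·16 2·8 4·4 8·2 16·1  f→[1+2+4+8+16]=31

6, 18, 12, 31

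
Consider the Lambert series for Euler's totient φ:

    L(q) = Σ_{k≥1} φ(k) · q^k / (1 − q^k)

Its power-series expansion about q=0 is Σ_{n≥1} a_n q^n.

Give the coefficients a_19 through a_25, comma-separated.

n=19: 19·1 1·19  φ→[18+1]=19
q^20  k|20↦φ(k): 20:8 10:4 5:4 4:2 2:1 1:1  a_20=20
d|21:{1,3,7,21}  Σφ=1+2+6+12=21
q^22  k|22↦φ(k): 22:10 11:10 2:1 1:1  a_22=22
q^23  k|23↦φ(k): 1:1 23:22  a_23=23
q^24  k|24↦φ(k): 1:1 2:1 3:2 4:2 6:2 8:4 12:4 24:8  a_24=24
d|25:{25,5,1}  Σφ=20+4+1=25

19, 20, 21, 22, 23, 24, 25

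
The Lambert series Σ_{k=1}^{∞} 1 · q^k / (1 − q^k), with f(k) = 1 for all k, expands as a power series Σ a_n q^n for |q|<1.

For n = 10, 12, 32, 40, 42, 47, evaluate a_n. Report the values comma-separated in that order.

4, 6, 6, 8, 8, 2

d|10:{1,2,5,10}  Σf=1+1+1+1=4
d|12:{1,2,3,4,6,12}  Σf=1+1+1+1+1+1=6
q^32  k|32↦f(k): 32:1 16:1 8:1 4:1 2:1 1:1  a_32=6
[q^40] f(40)=1,f(20)=1,f(10)=1,f(8)=1,f(5)=1,f(4)=1,f(2)=1,f(1)=1 ⇒ 8
q^42  k|42↦f(k): 42:1 21:1 14:1 7:1 6:1 3:1 2:1 1:1  a_42=8
n=47: 1·47 47·1  f→[1+1]=2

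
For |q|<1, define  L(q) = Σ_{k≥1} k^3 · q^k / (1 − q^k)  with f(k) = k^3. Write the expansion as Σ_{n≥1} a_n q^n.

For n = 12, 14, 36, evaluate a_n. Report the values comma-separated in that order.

d|12:{1,2,3,4,6,12}  Σf=1+8+27+64+216+1728=2044
d|14:{1,2,7,14}  Σf=1+8+343+2744=3096
q^36  k|36↦f(k): 1:1 2:8 3:27 4:64 6:216 9:729 12:1728 18:5832 36:46656  a_36=55261

2044, 3096, 55261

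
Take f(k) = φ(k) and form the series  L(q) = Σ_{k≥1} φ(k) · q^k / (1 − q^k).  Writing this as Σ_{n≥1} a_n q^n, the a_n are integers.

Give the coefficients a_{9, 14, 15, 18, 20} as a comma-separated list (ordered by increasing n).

d|9:{9,3,1}  Σφ=6+2+1=9
d|14:{1,2,7,14}  Σφ=1+1+6+6=14
q^15  k|15↦φ(k): 15:8 5:4 3:2 1:1  a_15=15
n=18: 18·1 9·2 6·3 3·6 2·9 1·18  φ→[6+6+2+2+1+1]=18
[q^20] φ(1)=1,φ(2)=1,φ(4)=2,φ(5)=4,φ(10)=4,φ(20)=8 ⇒ 20

9, 14, 15, 18, 20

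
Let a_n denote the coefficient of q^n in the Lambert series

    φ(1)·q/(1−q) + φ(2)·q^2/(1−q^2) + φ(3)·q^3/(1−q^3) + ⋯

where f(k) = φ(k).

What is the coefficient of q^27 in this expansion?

n=27: 1·27 3·9 9·3 27·1  φ→[1+2+6+18]=27

a_27 = 27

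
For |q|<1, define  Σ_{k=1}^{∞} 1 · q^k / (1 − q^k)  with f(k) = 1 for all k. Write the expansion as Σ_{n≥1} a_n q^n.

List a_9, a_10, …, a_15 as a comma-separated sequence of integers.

3, 4, 2, 6, 2, 4, 4

n=9: 1·9 3·3 9·1  f→[1+1+1]=3
[q^10] f(1)=1,f(2)=1,f(5)=1,f(10)=1 ⇒ 4
d|11:{1,11}  Σf=1+1=2
q^12  k|12↦f(k): 12:1 6:1 4:1 3:1 2:1 1:1  a_12=6
n=13: 1·13 13·1  f→[1+1]=2
[q^14] f(1)=1,f(2)=1,f(7)=1,f(14)=1 ⇒ 4
d|15:{15,5,3,1}  Σf=1+1+1+1=4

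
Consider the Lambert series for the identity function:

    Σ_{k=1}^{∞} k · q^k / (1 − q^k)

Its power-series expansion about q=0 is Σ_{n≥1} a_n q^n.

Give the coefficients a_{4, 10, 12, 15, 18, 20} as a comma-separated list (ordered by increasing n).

q^4  k|4↦f(k): 4:4 2:2 1:1  a_4=7
q^10  k|10↦f(k): 1:1 2:2 5:5 10:10  a_10=18
q^12  k|12↦f(k): 1:1 2:2 3:3 4:4 6:6 12:12  a_12=28
q^15  k|15↦f(k): 15:15 5:5 3:3 1:1  a_15=24
d|18:{18,9,6,3,2,1}  Σf=18+9+6+3+2+1=39
q^20  k|20↦f(k): 1:1 2:2 4:4 5:5 10:10 20:20  a_20=42

7, 18, 28, 24, 39, 42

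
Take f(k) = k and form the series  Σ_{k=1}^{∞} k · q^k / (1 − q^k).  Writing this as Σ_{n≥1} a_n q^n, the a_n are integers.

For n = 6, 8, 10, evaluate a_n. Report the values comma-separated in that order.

d|6:{1,2,3,6}  Σf=1+2+3+6=12
[q^8] f(1)=1,f(2)=2,f(4)=4,f(8)=8 ⇒ 15
[q^10] f(10)=10,f(5)=5,f(2)=2,f(1)=1 ⇒ 18

12, 15, 18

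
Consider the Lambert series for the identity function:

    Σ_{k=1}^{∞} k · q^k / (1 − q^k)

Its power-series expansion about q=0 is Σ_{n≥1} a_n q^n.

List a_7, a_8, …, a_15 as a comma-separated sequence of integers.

8, 15, 13, 18, 12, 28, 14, 24, 24

d|7:{1,7}  Σf=1+7=8
q^8  k|8↦f(k): 1:1 2:2 4:4 8:8  a_8=15
[q^9] f(1)=1,f(3)=3,f(9)=9 ⇒ 13
q^10  k|10↦f(k): 1:1 2:2 5:5 10:10  a_10=18
[q^11] f(11)=11,f(1)=1 ⇒ 12
d|12:{1,2,3,4,6,12}  Σf=1+2+3+4+6+12=28
[q^13] f(13)=13,f(1)=1 ⇒ 14
d|14:{14,7,2,1}  Σf=14+7+2+1=24
d|15:{1,3,5,15}  Σf=1+3+5+15=24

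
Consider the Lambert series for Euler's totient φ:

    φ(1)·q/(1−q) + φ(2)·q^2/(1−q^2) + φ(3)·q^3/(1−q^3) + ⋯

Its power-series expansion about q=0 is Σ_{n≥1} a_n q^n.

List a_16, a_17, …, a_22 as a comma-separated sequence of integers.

n=16: 1·16 2·8 4·4 8·2 16·1  φ→[1+1+2+4+8]=16
q^17  k|17↦φ(k): 1:1 17:16  a_17=17
d|18:{1,2,3,6,9,18}  Σφ=1+1+2+2+6+6=18
d|19:{1,19}  Σφ=1+18=19
d|20:{20,10,5,4,2,1}  Σφ=8+4+4+2+1+1=20
q^21  k|21↦φ(k): 21:12 7:6 3:2 1:1  a_21=21
n=22: 22·1 11·2 2·11 1·22  φ→[10+10+1+1]=22

16, 17, 18, 19, 20, 21, 22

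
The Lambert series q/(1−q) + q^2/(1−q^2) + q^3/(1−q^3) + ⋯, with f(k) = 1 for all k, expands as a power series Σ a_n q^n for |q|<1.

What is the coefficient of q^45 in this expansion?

a_45 = 6

d|45:{45,15,9,5,3,1}  Σf=1+1+1+1+1+1=6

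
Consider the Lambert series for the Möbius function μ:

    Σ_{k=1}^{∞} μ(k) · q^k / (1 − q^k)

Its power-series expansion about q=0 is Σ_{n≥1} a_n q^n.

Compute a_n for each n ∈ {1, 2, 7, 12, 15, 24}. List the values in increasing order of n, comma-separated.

1, 0, 0, 0, 0, 0

q^1  k|1↦μ(k): 1:1  a_1=1
[q^2] μ(2)=-1,μ(1)=1 ⇒ 0
[q^7] μ(7)=-1,μ(1)=1 ⇒ 0
q^12  k|12↦μ(k): 1:1 2:-1 3:-1 4:0 6:1 12:0  a_12=0
n=15: 1·15 3·5 5·3 15·1  μ→[1+(-1)+(-1)+1]=0
n=24: 1·24 2·12 3·8 4·6 6·4 8·3 12·2 24·1  μ→[1+(-1)+(-1)+0+1+0+0+0]=0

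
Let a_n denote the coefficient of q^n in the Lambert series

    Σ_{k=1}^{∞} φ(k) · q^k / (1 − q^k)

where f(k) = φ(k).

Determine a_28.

d|28:{28,14,7,4,2,1}  Σφ=12+6+6+2+1+1=28

a_28 = 28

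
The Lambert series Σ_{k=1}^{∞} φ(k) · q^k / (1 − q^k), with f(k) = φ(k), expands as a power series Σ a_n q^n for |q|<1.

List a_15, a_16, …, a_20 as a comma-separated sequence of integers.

[q^15] φ(15)=8,φ(5)=4,φ(3)=2,φ(1)=1 ⇒ 15
n=16: 16·1 8·2 4·4 2·8 1·16  φ→[8+4+2+1+1]=16
n=17: 1·17 17·1  φ→[1+16]=17
n=18: 1·18 2·9 3·6 6·3 9·2 18·1  φ→[1+1+2+2+6+6]=18
n=19: 19·1 1·19  φ→[18+1]=19
d|20:{1,2,4,5,10,20}  Σφ=1+1+2+4+4+8=20

15, 16, 17, 18, 19, 20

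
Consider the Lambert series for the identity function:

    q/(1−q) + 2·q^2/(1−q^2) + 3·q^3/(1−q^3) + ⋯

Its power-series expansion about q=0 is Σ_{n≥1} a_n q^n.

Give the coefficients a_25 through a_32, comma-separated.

31, 42, 40, 56, 30, 72, 32, 63

d|25:{25,5,1}  Σf=25+5+1=31
[q^26] f(1)=1,f(2)=2,f(13)=13,f(26)=26 ⇒ 42
n=27: 1·27 3·9 9·3 27·1  f→[1+3+9+27]=40
q^28  k|28↦f(k): 1:1 2:2 4:4 7:7 14:14 28:28  a_28=56
d|29:{29,1}  Σf=29+1=30
q^30  k|30↦f(k): 30:30 15:15 10:10 6:6 5:5 3:3 2:2 1:1  a_30=72
n=31: 31·1 1·31  f→[31+1]=32
n=32: 32·1 16·2 8·4 4·8 2·16 1·32  f→[32+16+8+4+2+1]=63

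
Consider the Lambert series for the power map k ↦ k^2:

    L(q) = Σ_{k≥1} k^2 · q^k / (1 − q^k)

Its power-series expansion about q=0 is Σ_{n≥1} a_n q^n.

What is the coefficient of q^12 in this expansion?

a_12 = 210

d|12:{12,6,4,3,2,1}  Σf=144+36+16+9+4+1=210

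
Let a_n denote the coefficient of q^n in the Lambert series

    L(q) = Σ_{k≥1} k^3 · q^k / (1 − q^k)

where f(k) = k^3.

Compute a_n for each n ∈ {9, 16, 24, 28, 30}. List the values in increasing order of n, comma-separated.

d|9:{1,3,9}  Σf=1+27+729=757
d|16:{1,2,4,8,16}  Σf=1+8+64+512+4096=4681
q^24  k|24↦f(k): 1:1 2:8 3:27 4:64 6:216 8:512 12:1728 24:13824  a_24=16380
q^28  k|28↦f(k): 28:21952 14:2744 7:343 4:64 2:8 1:1  a_28=25112
[q^30] f(30)=27000,f(15)=3375,f(10)=1000,f(6)=216,f(5)=125,f(3)=27,f(2)=8,f(1)=1 ⇒ 31752

757, 4681, 16380, 25112, 31752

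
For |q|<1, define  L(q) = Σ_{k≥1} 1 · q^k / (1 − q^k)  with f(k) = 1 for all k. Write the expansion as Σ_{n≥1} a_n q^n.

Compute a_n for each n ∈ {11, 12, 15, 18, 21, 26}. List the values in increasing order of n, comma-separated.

2, 6, 4, 6, 4, 4

d|11:{1,11}  Σf=1+1=2
[q^12] f(1)=1,f(2)=1,f(3)=1,f(4)=1,f(6)=1,f(12)=1 ⇒ 6
q^15  k|15↦f(k): 1:1 3:1 5:1 15:1  a_15=4
d|18:{18,9,6,3,2,1}  Σf=1+1+1+1+1+1=6
q^21  k|21↦f(k): 21:1 7:1 3:1 1:1  a_21=4
d|26:{26,13,2,1}  Σf=1+1+1+1=4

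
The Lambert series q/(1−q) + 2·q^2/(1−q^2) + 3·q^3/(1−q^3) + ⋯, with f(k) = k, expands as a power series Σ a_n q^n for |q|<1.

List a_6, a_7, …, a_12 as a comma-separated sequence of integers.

12, 8, 15, 13, 18, 12, 28

n=6: 1·6 2·3 3·2 6·1  f→[1+2+3+6]=12
n=7: 7·1 1·7  f→[7+1]=8
q^8  k|8↦f(k): 1:1 2:2 4:4 8:8  a_8=15
d|9:{1,3,9}  Σf=1+3+9=13
[q^10] f(1)=1,f(2)=2,f(5)=5,f(10)=10 ⇒ 18
q^11  k|11↦f(k): 11:11 1:1  a_11=12
n=12: 1·12 2·6 3·4 4·3 6·2 12·1  f→[1+2+3+4+6+12]=28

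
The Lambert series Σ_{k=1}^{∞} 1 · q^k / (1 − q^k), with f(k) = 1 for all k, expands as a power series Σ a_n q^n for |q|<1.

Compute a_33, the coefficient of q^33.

q^33  k|33↦f(k): 33:1 11:1 3:1 1:1  a_33=4

a_33 = 4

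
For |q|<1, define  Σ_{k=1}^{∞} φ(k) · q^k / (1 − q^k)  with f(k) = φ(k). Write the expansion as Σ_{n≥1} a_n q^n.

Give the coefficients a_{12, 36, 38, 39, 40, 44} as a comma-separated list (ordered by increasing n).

q^12  k|12↦φ(k): 12:4 6:2 4:2 3:2 2:1 1:1  a_12=12
n=36: 1·36 2·18 3·12 4·9 6·6 9·4 12·3 18·2 36·1  φ→[1+1+2+2+2+6+4+6+12]=36
[q^38] φ(38)=18,φ(19)=18,φ(2)=1,φ(1)=1 ⇒ 38
d|39:{1,3,13,39}  Σφ=1+2+12+24=39
n=40: 40·1 20·2 10·4 8·5 5·8 4·10 2·20 1·40  φ→[16+8+4+4+4+2+1+1]=40
[q^44] φ(1)=1,φ(2)=1,φ(4)=2,φ(11)=10,φ(22)=10,φ(44)=20 ⇒ 44

12, 36, 38, 39, 40, 44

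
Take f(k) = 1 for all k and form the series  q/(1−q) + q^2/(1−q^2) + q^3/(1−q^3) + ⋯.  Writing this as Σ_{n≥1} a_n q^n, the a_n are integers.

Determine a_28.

a_28 = 6

[q^28] f(1)=1,f(2)=1,f(4)=1,f(7)=1,f(14)=1,f(28)=1 ⇒ 6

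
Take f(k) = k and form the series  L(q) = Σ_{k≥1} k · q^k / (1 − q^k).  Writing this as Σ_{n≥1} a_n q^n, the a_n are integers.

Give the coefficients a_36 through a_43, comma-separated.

91, 38, 60, 56, 90, 42, 96, 44

d|36:{1,2,3,4,6,9,12,18,36}  Σf=1+2+3+4+6+9+12+18+36=91
q^37  k|37↦f(k): 37:37 1:1  a_37=38
d|38:{38,19,2,1}  Σf=38+19+2+1=60
[q^39] f(39)=39,f(13)=13,f(3)=3,f(1)=1 ⇒ 56
q^40  k|40↦f(k): 1:1 2:2 4:4 5:5 8:8 10:10 20:20 40:40  a_40=90
q^41  k|41↦f(k): 41:41 1:1  a_41=42
[q^42] f(1)=1,f(2)=2,f(3)=3,f(6)=6,f(7)=7,f(14)=14,f(21)=21,f(42)=42 ⇒ 96
n=43: 43·1 1·43  f→[43+1]=44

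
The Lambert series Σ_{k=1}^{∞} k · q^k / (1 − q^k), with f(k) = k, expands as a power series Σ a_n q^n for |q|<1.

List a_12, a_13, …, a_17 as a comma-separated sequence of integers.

28, 14, 24, 24, 31, 18

q^12  k|12↦f(k): 12:12 6:6 4:4 3:3 2:2 1:1  a_12=28
n=13: 13·1 1·13  f→[13+1]=14
d|14:{1,2,7,14}  Σf=1+2+7+14=24
[q^15] f(15)=15,f(5)=5,f(3)=3,f(1)=1 ⇒ 24
[q^16] f(16)=16,f(8)=8,f(4)=4,f(2)=2,f(1)=1 ⇒ 31
q^17  k|17↦f(k): 1:1 17:17  a_17=18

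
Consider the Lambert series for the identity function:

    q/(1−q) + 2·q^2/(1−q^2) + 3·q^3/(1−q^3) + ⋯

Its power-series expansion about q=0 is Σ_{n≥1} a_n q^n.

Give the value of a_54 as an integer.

a_54 = 120

[q^54] f(1)=1,f(2)=2,f(3)=3,f(6)=6,f(9)=9,f(18)=18,f(27)=27,f(54)=54 ⇒ 120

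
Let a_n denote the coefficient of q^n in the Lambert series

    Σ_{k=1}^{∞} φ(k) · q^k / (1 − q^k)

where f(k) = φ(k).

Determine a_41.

n=41: 1·41 41·1  φ→[1+40]=41

a_41 = 41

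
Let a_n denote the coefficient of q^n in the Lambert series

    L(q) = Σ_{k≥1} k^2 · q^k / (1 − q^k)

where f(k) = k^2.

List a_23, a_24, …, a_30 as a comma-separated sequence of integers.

d|23:{1,23}  Σf=1+529=530
[q^24] f(24)=576,f(12)=144,f(8)=64,f(6)=36,f(4)=16,f(3)=9,f(2)=4,f(1)=1 ⇒ 850
[q^25] f(25)=625,f(5)=25,f(1)=1 ⇒ 651
n=26: 26·1 13·2 2·13 1·26  f→[676+169+4+1]=850
n=27: 27·1 9·3 3·9 1·27  f→[729+81+9+1]=820
q^28  k|28↦f(k): 28:784 14:196 7:49 4:16 2:4 1:1  a_28=1050
q^29  k|29↦f(k): 1:1 29:841  a_29=842
d|30:{1,2,3,5,6,10,15,30}  Σf=1+4+9+25+36+100+225+900=1300

530, 850, 651, 850, 820, 1050, 842, 1300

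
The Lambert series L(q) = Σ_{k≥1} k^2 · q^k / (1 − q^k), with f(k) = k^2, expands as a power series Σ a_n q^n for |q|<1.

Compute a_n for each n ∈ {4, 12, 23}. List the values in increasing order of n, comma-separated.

21, 210, 530

n=4: 4·1 2·2 1·4  f→[16+4+1]=21
q^12  k|12↦f(k): 12:144 6:36 4:16 3:9 2:4 1:1  a_12=210
q^23  k|23↦f(k): 23:529 1:1  a_23=530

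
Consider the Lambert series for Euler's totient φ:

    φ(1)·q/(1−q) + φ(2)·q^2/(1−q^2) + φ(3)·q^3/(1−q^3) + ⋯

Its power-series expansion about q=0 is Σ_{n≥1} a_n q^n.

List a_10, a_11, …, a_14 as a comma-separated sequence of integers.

d|10:{10,5,2,1}  Σφ=4+4+1+1=10
d|11:{1,11}  Σφ=1+10=11
q^12  k|12↦φ(k): 12:4 6:2 4:2 3:2 2:1 1:1  a_12=12
q^13  k|13↦φ(k): 13:12 1:1  a_13=13
n=14: 14·1 7·2 2·7 1·14  φ→[6+6+1+1]=14

10, 11, 12, 13, 14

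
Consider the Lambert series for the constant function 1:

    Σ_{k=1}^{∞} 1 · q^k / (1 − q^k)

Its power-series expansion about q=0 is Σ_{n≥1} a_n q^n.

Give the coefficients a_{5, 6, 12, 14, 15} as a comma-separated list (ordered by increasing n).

d|5:{5,1}  Σf=1+1=2
n=6: 1·6 2·3 3·2 6·1  f→[1+1+1+1]=4
n=12: 12·1 6·2 4·3 3·4 2·6 1·12  f→[1+1+1+1+1+1]=6
q^14  k|14↦f(k): 1:1 2:1 7:1 14:1  a_14=4
q^15  k|15↦f(k): 1:1 3:1 5:1 15:1  a_15=4

2, 4, 6, 4, 4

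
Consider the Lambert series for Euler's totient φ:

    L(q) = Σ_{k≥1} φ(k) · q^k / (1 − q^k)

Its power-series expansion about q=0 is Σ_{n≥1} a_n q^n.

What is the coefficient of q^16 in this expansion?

q^16  k|16↦φ(k): 16:8 8:4 4:2 2:1 1:1  a_16=16

a_16 = 16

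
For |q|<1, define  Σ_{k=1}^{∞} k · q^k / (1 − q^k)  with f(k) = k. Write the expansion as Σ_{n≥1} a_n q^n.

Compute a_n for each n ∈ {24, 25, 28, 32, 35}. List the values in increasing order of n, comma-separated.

q^24  k|24↦f(k): 24:24 12:12 8:8 6:6 4:4 3:3 2:2 1:1  a_24=60
d|25:{1,5,25}  Σf=1+5+25=31
q^28  k|28↦f(k): 28:28 14:14 7:7 4:4 2:2 1:1  a_28=56
[q^32] f(1)=1,f(2)=2,f(4)=4,f(8)=8,f(16)=16,f(32)=32 ⇒ 63
[q^35] f(1)=1,f(5)=5,f(7)=7,f(35)=35 ⇒ 48

60, 31, 56, 63, 48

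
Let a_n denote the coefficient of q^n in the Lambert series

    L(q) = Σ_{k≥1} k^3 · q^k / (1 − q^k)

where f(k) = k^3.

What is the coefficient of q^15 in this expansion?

a_15 = 3528

d|15:{1,3,5,15}  Σf=1+27+125+3375=3528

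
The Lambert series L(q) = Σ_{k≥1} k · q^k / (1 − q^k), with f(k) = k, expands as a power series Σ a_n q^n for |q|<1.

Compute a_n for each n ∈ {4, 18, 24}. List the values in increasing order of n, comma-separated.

7, 39, 60

[q^4] f(1)=1,f(2)=2,f(4)=4 ⇒ 7
[q^18] f(18)=18,f(9)=9,f(6)=6,f(3)=3,f(2)=2,f(1)=1 ⇒ 39
n=24: 24·1 12·2 8·3 6·4 4·6 3·8 2·12 1·24  f→[24+12+8+6+4+3+2+1]=60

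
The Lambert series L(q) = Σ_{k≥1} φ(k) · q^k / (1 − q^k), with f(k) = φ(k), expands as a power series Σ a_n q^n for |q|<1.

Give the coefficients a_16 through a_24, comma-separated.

q^16  k|16↦φ(k): 1:1 2:1 4:2 8:4 16:8  a_16=16
[q^17] φ(17)=16,φ(1)=1 ⇒ 17
n=18: 18·1 9·2 6·3 3·6 2·9 1·18  φ→[6+6+2+2+1+1]=18
n=19: 19·1 1·19  φ→[18+1]=19
d|20:{20,10,5,4,2,1}  Σφ=8+4+4+2+1+1=20
[q^21] φ(1)=1,φ(3)=2,φ(7)=6,φ(21)=12 ⇒ 21
d|22:{1,2,11,22}  Σφ=1+1+10+10=22
n=23: 1·23 23·1  φ→[1+22]=23
d|24:{24,12,8,6,4,3,2,1}  Σφ=8+4+4+2+2+2+1+1=24

16, 17, 18, 19, 20, 21, 22, 23, 24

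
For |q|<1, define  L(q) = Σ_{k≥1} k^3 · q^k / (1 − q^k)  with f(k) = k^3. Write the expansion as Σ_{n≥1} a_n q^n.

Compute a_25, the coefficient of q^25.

a_25 = 15751

d|25:{25,5,1}  Σf=15625+125+1=15751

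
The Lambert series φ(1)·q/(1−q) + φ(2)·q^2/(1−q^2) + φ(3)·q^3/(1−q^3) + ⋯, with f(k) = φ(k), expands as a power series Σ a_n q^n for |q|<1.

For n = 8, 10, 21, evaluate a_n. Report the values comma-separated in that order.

n=8: 8·1 4·2 2·4 1·8  φ→[4+2+1+1]=8
[q^10] φ(10)=4,φ(5)=4,φ(2)=1,φ(1)=1 ⇒ 10
d|21:{1,3,7,21}  Σφ=1+2+6+12=21

8, 10, 21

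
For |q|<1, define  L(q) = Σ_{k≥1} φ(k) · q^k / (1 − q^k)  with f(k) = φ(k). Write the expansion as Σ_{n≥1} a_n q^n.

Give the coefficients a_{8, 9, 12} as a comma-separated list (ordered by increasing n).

q^8  k|8↦φ(k): 8:4 4:2 2:1 1:1  a_8=8
[q^9] φ(1)=1,φ(3)=2,φ(9)=6 ⇒ 9
d|12:{12,6,4,3,2,1}  Σφ=4+2+2+2+1+1=12

8, 9, 12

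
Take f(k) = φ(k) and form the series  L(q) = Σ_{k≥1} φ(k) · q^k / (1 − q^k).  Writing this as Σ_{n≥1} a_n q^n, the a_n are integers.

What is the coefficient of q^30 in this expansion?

[q^30] φ(30)=8,φ(15)=8,φ(10)=4,φ(6)=2,φ(5)=4,φ(3)=2,φ(2)=1,φ(1)=1 ⇒ 30

a_30 = 30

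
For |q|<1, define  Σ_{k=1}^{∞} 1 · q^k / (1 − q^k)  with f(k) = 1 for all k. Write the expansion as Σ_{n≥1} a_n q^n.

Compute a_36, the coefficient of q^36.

d|36:{1,2,3,4,6,9,12,18,36}  Σf=1+1+1+1+1+1+1+1+1=9

a_36 = 9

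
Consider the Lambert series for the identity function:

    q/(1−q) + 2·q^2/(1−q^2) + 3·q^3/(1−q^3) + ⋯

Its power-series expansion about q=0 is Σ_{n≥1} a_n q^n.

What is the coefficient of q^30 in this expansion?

a_30 = 72

[q^30] f(1)=1,f(2)=2,f(3)=3,f(5)=5,f(6)=6,f(10)=10,f(15)=15,f(30)=30 ⇒ 72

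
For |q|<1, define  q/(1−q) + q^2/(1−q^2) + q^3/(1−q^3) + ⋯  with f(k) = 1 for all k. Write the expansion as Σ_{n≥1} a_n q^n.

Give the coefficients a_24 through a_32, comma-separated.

8, 3, 4, 4, 6, 2, 8, 2, 6

[q^24] f(1)=1,f(2)=1,f(3)=1,f(4)=1,f(6)=1,f(8)=1,f(12)=1,f(24)=1 ⇒ 8
q^25  k|25↦f(k): 25:1 5:1 1:1  a_25=3
[q^26] f(26)=1,f(13)=1,f(2)=1,f(1)=1 ⇒ 4
[q^27] f(1)=1,f(3)=1,f(9)=1,f(27)=1 ⇒ 4
q^28  k|28↦f(k): 28:1 14:1 7:1 4:1 2:1 1:1  a_28=6
d|29:{1,29}  Σf=1+1=2
d|30:{1,2,3,5,6,10,15,30}  Σf=1+1+1+1+1+1+1+1=8
n=31: 31·1 1·31  f→[1+1]=2
d|32:{1,2,4,8,16,32}  Σf=1+1+1+1+1+1=6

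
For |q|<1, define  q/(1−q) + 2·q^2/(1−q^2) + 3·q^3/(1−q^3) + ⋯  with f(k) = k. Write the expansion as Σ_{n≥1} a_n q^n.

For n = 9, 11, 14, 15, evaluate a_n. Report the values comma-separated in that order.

[q^9] f(1)=1,f(3)=3,f(9)=9 ⇒ 13
n=11: 1·11 11·1  f→[1+11]=12
d|14:{14,7,2,1}  Σf=14+7+2+1=24
d|15:{15,5,3,1}  Σf=15+5+3+1=24

13, 12, 24, 24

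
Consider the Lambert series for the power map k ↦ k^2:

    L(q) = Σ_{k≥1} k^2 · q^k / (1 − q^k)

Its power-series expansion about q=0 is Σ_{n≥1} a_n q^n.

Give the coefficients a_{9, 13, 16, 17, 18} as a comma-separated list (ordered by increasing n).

91, 170, 341, 290, 455

n=9: 9·1 3·3 1·9  f→[81+9+1]=91
d|13:{1,13}  Σf=1+169=170
n=16: 16·1 8·2 4·4 2·8 1·16  f→[256+64+16+4+1]=341
q^17  k|17↦f(k): 1:1 17:289  a_17=290
q^18  k|18↦f(k): 1:1 2:4 3:9 6:36 9:81 18:324  a_18=455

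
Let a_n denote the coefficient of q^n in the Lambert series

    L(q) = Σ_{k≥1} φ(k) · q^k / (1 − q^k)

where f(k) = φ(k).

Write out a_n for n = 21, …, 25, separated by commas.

q^21  k|21↦φ(k): 21:12 7:6 3:2 1:1  a_21=21
n=22: 1·22 2·11 11·2 22·1  φ→[1+1+10+10]=22
n=23: 23·1 1·23  φ→[22+1]=23
q^24  k|24↦φ(k): 1:1 2:1 3:2 4:2 6:2 8:4 12:4 24:8  a_24=24
n=25: 1·25 5·5 25·1  φ→[1+4+20]=25

21, 22, 23, 24, 25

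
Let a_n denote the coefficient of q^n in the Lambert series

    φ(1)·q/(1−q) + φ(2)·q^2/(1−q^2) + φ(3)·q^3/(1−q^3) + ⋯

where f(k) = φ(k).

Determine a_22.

[q^22] φ(22)=10,φ(11)=10,φ(2)=1,φ(1)=1 ⇒ 22

a_22 = 22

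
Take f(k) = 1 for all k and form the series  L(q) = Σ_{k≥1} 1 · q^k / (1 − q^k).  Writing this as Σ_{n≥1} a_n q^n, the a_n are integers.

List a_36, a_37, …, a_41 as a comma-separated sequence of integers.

q^36  k|36↦f(k): 36:1 18:1 12:1 9:1 6:1 4:1 3:1 2:1 1:1  a_36=9
[q^37] f(1)=1,f(37)=1 ⇒ 2
d|38:{38,19,2,1}  Σf=1+1+1+1=4
q^39  k|39↦f(k): 1:1 3:1 13:1 39:1  a_39=4
q^40  k|40↦f(k): 40:1 20:1 10:1 8:1 5:1 4:1 2:1 1:1  a_40=8
[q^41] f(41)=1,f(1)=1 ⇒ 2

9, 2, 4, 4, 8, 2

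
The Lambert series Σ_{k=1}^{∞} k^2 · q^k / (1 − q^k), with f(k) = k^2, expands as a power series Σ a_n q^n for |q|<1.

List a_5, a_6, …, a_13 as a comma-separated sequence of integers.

26, 50, 50, 85, 91, 130, 122, 210, 170

q^5  k|5↦f(k): 5:25 1:1  a_5=26
q^6  k|6↦f(k): 6:36 3:9 2:4 1:1  a_6=50
[q^7] f(7)=49,f(1)=1 ⇒ 50
d|8:{1,2,4,8}  Σf=1+4+16+64=85
n=9: 9·1 3·3 1·9  f→[81+9+1]=91
q^10  k|10↦f(k): 10:100 5:25 2:4 1:1  a_10=130
d|11:{11,1}  Σf=121+1=122
q^12  k|12↦f(k): 12:144 6:36 4:16 3:9 2:4 1:1  a_12=210
q^13  k|13↦f(k): 1:1 13:169  a_13=170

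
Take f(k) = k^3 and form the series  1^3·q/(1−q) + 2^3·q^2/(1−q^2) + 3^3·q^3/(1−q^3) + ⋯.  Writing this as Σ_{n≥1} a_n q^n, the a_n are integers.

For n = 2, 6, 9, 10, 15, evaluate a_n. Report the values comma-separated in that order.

n=2: 1·2 2·1  f→[1+8]=9
[q^6] f(6)=216,f(3)=27,f(2)=8,f(1)=1 ⇒ 252
q^9  k|9↦f(k): 1:1 3:27 9:729  a_9=757
n=10: 1·10 2·5 5·2 10·1  f→[1+8+125+1000]=1134
[q^15] f(1)=1,f(3)=27,f(5)=125,f(15)=3375 ⇒ 3528

9, 252, 757, 1134, 3528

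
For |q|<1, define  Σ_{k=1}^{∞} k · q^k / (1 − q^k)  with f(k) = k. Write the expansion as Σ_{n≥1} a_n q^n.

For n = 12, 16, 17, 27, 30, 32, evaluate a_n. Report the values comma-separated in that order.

28, 31, 18, 40, 72, 63

d|12:{12,6,4,3,2,1}  Σf=12+6+4+3+2+1=28
[q^16] f(16)=16,f(8)=8,f(4)=4,f(2)=2,f(1)=1 ⇒ 31
d|17:{17,1}  Σf=17+1=18
d|27:{27,9,3,1}  Σf=27+9+3+1=40
[q^30] f(1)=1,f(2)=2,f(3)=3,f(5)=5,f(6)=6,f(10)=10,f(15)=15,f(30)=30 ⇒ 72
q^32  k|32↦f(k): 32:32 16:16 8:8 4:4 2:2 1:1  a_32=63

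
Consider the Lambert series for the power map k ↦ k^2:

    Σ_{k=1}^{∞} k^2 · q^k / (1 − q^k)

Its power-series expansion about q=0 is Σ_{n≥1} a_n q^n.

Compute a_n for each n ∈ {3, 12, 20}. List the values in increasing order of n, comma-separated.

10, 210, 546

[q^3] f(3)=9,f(1)=1 ⇒ 10
d|12:{12,6,4,3,2,1}  Σf=144+36+16+9+4+1=210
[q^20] f(20)=400,f(10)=100,f(5)=25,f(4)=16,f(2)=4,f(1)=1 ⇒ 546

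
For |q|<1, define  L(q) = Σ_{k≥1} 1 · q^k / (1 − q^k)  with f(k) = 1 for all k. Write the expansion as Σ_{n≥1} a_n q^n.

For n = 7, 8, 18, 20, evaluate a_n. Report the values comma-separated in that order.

q^7  k|7↦f(k): 1:1 7:1  a_7=2
[q^8] f(8)=1,f(4)=1,f(2)=1,f(1)=1 ⇒ 4
q^18  k|18↦f(k): 1:1 2:1 3:1 6:1 9:1 18:1  a_18=6
[q^20] f(20)=1,f(10)=1,f(5)=1,f(4)=1,f(2)=1,f(1)=1 ⇒ 6

2, 4, 6, 6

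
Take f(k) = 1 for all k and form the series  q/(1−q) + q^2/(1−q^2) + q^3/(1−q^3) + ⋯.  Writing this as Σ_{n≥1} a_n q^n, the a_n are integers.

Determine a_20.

[q^20] f(1)=1,f(2)=1,f(4)=1,f(5)=1,f(10)=1,f(20)=1 ⇒ 6

a_20 = 6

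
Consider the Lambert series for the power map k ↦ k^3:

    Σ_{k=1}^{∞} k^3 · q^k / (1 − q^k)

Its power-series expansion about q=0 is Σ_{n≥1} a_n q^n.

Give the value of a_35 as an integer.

[q^35] f(1)=1,f(5)=125,f(7)=343,f(35)=42875 ⇒ 43344

a_35 = 43344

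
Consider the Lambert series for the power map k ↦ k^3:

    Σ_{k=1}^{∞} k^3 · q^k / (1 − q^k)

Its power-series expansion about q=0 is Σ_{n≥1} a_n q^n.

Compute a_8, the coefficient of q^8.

[q^8] f(8)=512,f(4)=64,f(2)=8,f(1)=1 ⇒ 585

a_8 = 585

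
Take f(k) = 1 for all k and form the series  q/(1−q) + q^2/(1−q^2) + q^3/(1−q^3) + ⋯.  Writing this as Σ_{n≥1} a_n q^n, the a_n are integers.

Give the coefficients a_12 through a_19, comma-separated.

6, 2, 4, 4, 5, 2, 6, 2

d|12:{12,6,4,3,2,1}  Σf=1+1+1+1+1+1=6
[q^13] f(1)=1,f(13)=1 ⇒ 2
q^14  k|14↦f(k): 1:1 2:1 7:1 14:1  a_14=4
q^15  k|15↦f(k): 15:1 5:1 3:1 1:1  a_15=4
n=16: 16·1 8·2 4·4 2·8 1·16  f→[1+1+1+1+1]=5
n=17: 1·17 17·1  f→[1+1]=2
[q^18] f(1)=1,f(2)=1,f(3)=1,f(6)=1,f(9)=1,f(18)=1 ⇒ 6
n=19: 1·19 19·1  f→[1+1]=2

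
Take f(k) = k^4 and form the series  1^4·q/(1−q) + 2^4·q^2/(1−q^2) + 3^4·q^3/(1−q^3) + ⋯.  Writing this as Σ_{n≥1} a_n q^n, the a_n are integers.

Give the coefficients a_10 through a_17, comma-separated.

10642, 14642, 22386, 28562, 40834, 51332, 69905, 83522

n=10: 10·1 5·2 2·5 1·10  f→[10000+625+16+1]=10642
n=11: 1·11 11·1  f→[1+14641]=14642
d|12:{12,6,4,3,2,1}  Σf=20736+1296+256+81+16+1=22386
d|13:{1,13}  Σf=1+28561=28562
q^14  k|14↦f(k): 14:38416 7:2401 2:16 1:1  a_14=40834
d|15:{1,3,5,15}  Σf=1+81+625+50625=51332
n=16: 1·16 2·8 4·4 8·2 16·1  f→[1+16+256+4096+65536]=69905
n=17: 1·17 17·1  f→[1+83521]=83522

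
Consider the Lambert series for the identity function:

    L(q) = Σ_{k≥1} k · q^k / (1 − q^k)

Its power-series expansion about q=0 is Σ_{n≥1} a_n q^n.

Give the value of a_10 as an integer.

a_10 = 18

n=10: 1·10 2·5 5·2 10·1  f→[1+2+5+10]=18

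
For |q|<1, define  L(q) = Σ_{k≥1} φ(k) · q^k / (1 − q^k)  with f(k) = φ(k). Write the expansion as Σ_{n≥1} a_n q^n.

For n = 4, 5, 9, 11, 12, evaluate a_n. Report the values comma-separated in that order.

d|4:{1,2,4}  Σφ=1+1+2=4
d|5:{1,5}  Σφ=1+4=5
q^9  k|9↦φ(k): 9:6 3:2 1:1  a_9=9
[q^11] φ(1)=1,φ(11)=10 ⇒ 11
[q^12] φ(12)=4,φ(6)=2,φ(4)=2,φ(3)=2,φ(2)=1,φ(1)=1 ⇒ 12

4, 5, 9, 11, 12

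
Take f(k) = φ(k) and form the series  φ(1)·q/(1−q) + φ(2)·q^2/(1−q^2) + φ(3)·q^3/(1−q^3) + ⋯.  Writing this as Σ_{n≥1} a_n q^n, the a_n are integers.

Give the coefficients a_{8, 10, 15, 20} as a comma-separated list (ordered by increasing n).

n=8: 8·1 4·2 2·4 1·8  φ→[4+2+1+1]=8
[q^10] φ(1)=1,φ(2)=1,φ(5)=4,φ(10)=4 ⇒ 10
[q^15] φ(1)=1,φ(3)=2,φ(5)=4,φ(15)=8 ⇒ 15
[q^20] φ(20)=8,φ(10)=4,φ(5)=4,φ(4)=2,φ(2)=1,φ(1)=1 ⇒ 20

8, 10, 15, 20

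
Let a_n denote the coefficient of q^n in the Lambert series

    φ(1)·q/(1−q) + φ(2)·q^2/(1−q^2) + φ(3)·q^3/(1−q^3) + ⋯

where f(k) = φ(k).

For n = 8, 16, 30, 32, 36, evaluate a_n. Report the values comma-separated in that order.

q^8  k|8↦φ(k): 8:4 4:2 2:1 1:1  a_8=8
d|16:{1,2,4,8,16}  Σφ=1+1+2+4+8=16
n=30: 1·30 2·15 3·10 5·6 6·5 10·3 15·2 30·1  φ→[1+1+2+4+2+4+8+8]=30
q^32  k|32↦φ(k): 1:1 2:1 4:2 8:4 16:8 32:16  a_32=32
[q^36] φ(1)=1,φ(2)=1,φ(3)=2,φ(4)=2,φ(6)=2,φ(9)=6,φ(12)=4,φ(18)=6,φ(36)=12 ⇒ 36

8, 16, 30, 32, 36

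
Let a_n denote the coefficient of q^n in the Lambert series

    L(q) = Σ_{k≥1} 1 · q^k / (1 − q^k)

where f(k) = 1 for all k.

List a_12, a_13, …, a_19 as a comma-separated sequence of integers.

d|12:{1,2,3,4,6,12}  Σf=1+1+1+1+1+1=6
q^13  k|13↦f(k): 13:1 1:1  a_13=2
[q^14] f(1)=1,f(2)=1,f(7)=1,f(14)=1 ⇒ 4
q^15  k|15↦f(k): 1:1 3:1 5:1 15:1  a_15=4
[q^16] f(16)=1,f(8)=1,f(4)=1,f(2)=1,f(1)=1 ⇒ 5
q^17  k|17↦f(k): 1:1 17:1  a_17=2
n=18: 18·1 9·2 6·3 3·6 2·9 1·18  f→[1+1+1+1+1+1]=6
n=19: 1·19 19·1  f→[1+1]=2

6, 2, 4, 4, 5, 2, 6, 2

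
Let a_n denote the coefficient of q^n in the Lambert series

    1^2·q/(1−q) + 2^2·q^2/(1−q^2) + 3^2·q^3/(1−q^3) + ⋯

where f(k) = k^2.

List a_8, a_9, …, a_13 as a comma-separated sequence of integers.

85, 91, 130, 122, 210, 170

n=8: 1·8 2·4 4·2 8·1  f→[1+4+16+64]=85
d|9:{1,3,9}  Σf=1+9+81=91
[q^10] f(1)=1,f(2)=4,f(5)=25,f(10)=100 ⇒ 130
[q^11] f(11)=121,f(1)=1 ⇒ 122
[q^12] f(12)=144,f(6)=36,f(4)=16,f(3)=9,f(2)=4,f(1)=1 ⇒ 210
q^13  k|13↦f(k): 1:1 13:169  a_13=170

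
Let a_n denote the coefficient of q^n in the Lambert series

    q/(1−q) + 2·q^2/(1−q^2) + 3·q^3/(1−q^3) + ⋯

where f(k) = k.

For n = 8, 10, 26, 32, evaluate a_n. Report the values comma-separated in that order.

15, 18, 42, 63

[q^8] f(8)=8,f(4)=4,f(2)=2,f(1)=1 ⇒ 15
q^10  k|10↦f(k): 1:1 2:2 5:5 10:10  a_10=18
q^26  k|26↦f(k): 1:1 2:2 13:13 26:26  a_26=42
d|32:{1,2,4,8,16,32}  Σf=1+2+4+8+16+32=63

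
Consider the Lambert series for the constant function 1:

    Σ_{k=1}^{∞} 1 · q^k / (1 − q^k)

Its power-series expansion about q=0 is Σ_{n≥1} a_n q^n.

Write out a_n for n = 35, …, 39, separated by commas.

4, 9, 2, 4, 4

q^35  k|35↦f(k): 35:1 7:1 5:1 1:1  a_35=4
[q^36] f(36)=1,f(18)=1,f(12)=1,f(9)=1,f(6)=1,f(4)=1,f(3)=1,f(2)=1,f(1)=1 ⇒ 9
n=37: 37·1 1·37  f→[1+1]=2
[q^38] f(1)=1,f(2)=1,f(19)=1,f(38)=1 ⇒ 4
d|39:{39,13,3,1}  Σf=1+1+1+1=4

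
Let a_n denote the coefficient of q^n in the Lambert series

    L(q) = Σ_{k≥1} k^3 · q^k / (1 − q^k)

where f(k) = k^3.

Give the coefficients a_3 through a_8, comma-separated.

q^3  k|3↦f(k): 3:27 1:1  a_3=28
n=4: 4·1 2·2 1·4  f→[64+8+1]=73
d|5:{1,5}  Σf=1+125=126
[q^6] f(6)=216,f(3)=27,f(2)=8,f(1)=1 ⇒ 252
q^7  k|7↦f(k): 7:343 1:1  a_7=344
q^8  k|8↦f(k): 1:1 2:8 4:64 8:512  a_8=585

28, 73, 126, 252, 344, 585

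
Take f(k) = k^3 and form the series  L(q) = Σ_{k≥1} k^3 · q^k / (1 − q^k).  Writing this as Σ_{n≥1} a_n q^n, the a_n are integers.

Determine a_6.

a_6 = 252

n=6: 6·1 3·2 2·3 1·6  f→[216+27+8+1]=252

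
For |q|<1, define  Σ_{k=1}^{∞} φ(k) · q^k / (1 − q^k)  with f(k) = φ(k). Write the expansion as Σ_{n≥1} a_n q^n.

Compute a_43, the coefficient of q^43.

[q^43] φ(1)=1,φ(43)=42 ⇒ 43

a_43 = 43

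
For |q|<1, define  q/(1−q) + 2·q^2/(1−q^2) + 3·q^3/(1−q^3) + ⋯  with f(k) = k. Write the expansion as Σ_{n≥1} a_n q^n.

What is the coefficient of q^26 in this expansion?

a_26 = 42

d|26:{26,13,2,1}  Σf=26+13+2+1=42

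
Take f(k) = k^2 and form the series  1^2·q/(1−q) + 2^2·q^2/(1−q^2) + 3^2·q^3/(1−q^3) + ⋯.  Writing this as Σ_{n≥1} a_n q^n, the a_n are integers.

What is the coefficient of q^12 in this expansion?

a_12 = 210

d|12:{12,6,4,3,2,1}  Σf=144+36+16+9+4+1=210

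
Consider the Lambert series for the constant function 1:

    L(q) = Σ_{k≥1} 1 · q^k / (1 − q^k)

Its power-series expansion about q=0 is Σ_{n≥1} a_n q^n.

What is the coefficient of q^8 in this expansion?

a_8 = 4

[q^8] f(8)=1,f(4)=1,f(2)=1,f(1)=1 ⇒ 4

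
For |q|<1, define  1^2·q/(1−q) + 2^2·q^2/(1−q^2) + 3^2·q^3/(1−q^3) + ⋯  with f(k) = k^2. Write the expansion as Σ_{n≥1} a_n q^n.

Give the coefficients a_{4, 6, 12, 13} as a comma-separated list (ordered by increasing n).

[q^4] f(1)=1,f(2)=4,f(4)=16 ⇒ 21
[q^6] f(1)=1,f(2)=4,f(3)=9,f(6)=36 ⇒ 50
n=12: 1·12 2·6 3·4 4·3 6·2 12·1  f→[1+4+9+16+36+144]=210
[q^13] f(1)=1,f(13)=169 ⇒ 170

21, 50, 210, 170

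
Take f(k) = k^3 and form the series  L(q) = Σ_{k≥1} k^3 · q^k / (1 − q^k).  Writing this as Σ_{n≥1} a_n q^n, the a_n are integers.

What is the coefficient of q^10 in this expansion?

q^10  k|10↦f(k): 1:1 2:8 5:125 10:1000  a_10=1134

a_10 = 1134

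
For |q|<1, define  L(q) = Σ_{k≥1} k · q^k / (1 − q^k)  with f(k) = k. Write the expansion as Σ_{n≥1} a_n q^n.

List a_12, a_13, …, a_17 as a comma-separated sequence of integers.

28, 14, 24, 24, 31, 18

[q^12] f(1)=1,f(2)=2,f(3)=3,f(4)=4,f(6)=6,f(12)=12 ⇒ 28
[q^13] f(13)=13,f(1)=1 ⇒ 14
q^14  k|14↦f(k): 1:1 2:2 7:7 14:14  a_14=24
n=15: 1·15 3·5 5·3 15·1  f→[1+3+5+15]=24
d|16:{16,8,4,2,1}  Σf=16+8+4+2+1=31
d|17:{1,17}  Σf=1+17=18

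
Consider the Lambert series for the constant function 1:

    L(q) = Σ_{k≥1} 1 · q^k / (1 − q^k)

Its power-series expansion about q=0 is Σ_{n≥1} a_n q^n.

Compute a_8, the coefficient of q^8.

a_8 = 4

q^8  k|8↦f(k): 1:1 2:1 4:1 8:1  a_8=4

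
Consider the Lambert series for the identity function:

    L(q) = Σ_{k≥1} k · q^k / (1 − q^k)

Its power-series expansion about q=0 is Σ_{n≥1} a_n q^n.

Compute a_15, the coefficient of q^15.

n=15: 15·1 5·3 3·5 1·15  f→[15+5+3+1]=24

a_15 = 24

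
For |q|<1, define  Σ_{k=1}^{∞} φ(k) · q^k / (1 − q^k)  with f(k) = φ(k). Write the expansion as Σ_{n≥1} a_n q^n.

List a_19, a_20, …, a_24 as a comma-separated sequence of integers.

d|19:{1,19}  Σφ=1+18=19
[q^20] φ(1)=1,φ(2)=1,φ(4)=2,φ(5)=4,φ(10)=4,φ(20)=8 ⇒ 20
[q^21] φ(21)=12,φ(7)=6,φ(3)=2,φ(1)=1 ⇒ 21
d|22:{1,2,11,22}  Σφ=1+1+10+10=22
n=23: 1·23 23·1  φ→[1+22]=23
[q^24] φ(1)=1,φ(2)=1,φ(3)=2,φ(4)=2,φ(6)=2,φ(8)=4,φ(12)=4,φ(24)=8 ⇒ 24

19, 20, 21, 22, 23, 24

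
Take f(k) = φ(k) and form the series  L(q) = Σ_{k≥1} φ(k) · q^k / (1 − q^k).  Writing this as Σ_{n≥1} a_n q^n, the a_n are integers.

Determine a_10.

d|10:{1,2,5,10}  Σφ=1+1+4+4=10

a_10 = 10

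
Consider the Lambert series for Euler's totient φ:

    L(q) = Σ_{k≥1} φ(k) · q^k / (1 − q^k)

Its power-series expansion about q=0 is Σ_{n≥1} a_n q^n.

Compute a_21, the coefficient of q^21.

n=21: 1·21 3·7 7·3 21·1  φ→[1+2+6+12]=21

a_21 = 21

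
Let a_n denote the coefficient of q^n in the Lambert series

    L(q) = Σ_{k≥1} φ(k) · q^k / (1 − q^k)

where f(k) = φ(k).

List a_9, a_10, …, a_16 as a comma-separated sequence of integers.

d|9:{9,3,1}  Σφ=6+2+1=9
d|10:{1,2,5,10}  Σφ=1+1+4+4=10
q^11  k|11↦φ(k): 11:10 1:1  a_11=11
q^12  k|12↦φ(k): 12:4 6:2 4:2 3:2 2:1 1:1  a_12=12
n=13: 13·1 1·13  φ→[12+1]=13
d|14:{1,2,7,14}  Σφ=1+1+6+6=14
n=15: 15·1 5·3 3·5 1·15  φ→[8+4+2+1]=15
n=16: 1·16 2·8 4·4 8·2 16·1  φ→[1+1+2+4+8]=16

9, 10, 11, 12, 13, 14, 15, 16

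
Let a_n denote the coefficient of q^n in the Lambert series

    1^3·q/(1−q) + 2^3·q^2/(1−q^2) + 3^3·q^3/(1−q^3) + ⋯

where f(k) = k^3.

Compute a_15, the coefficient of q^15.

n=15: 15·1 5·3 3·5 1·15  f→[3375+125+27+1]=3528

a_15 = 3528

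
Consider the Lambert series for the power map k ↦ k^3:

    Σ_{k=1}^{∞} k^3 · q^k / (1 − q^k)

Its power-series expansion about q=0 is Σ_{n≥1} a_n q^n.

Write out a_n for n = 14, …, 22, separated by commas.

3096, 3528, 4681, 4914, 6813, 6860, 9198, 9632, 11988

d|14:{14,7,2,1}  Σf=2744+343+8+1=3096
q^15  k|15↦f(k): 15:3375 5:125 3:27 1:1  a_15=3528
d|16:{1,2,4,8,16}  Σf=1+8+64+512+4096=4681
q^17  k|17↦f(k): 1:1 17:4913  a_17=4914
q^18  k|18↦f(k): 1:1 2:8 3:27 6:216 9:729 18:5832  a_18=6813
q^19  k|19↦f(k): 1:1 19:6859  a_19=6860
n=20: 20·1 10·2 5·4 4·5 2·10 1·20  f→[8000+1000+125+64+8+1]=9198
q^21  k|21↦f(k): 1:1 3:27 7:343 21:9261  a_21=9632
q^22  k|22↦f(k): 1:1 2:8 11:1331 22:10648  a_22=11988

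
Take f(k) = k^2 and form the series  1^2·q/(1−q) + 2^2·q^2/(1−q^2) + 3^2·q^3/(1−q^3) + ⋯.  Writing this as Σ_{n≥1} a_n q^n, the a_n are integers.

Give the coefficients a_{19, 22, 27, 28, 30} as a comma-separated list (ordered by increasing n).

362, 610, 820, 1050, 1300

[q^19] f(1)=1,f(19)=361 ⇒ 362
n=22: 1·22 2·11 11·2 22·1  f→[1+4+121+484]=610
q^27  k|27↦f(k): 27:729 9:81 3:9 1:1  a_27=820
q^28  k|28↦f(k): 28:784 14:196 7:49 4:16 2:4 1:1  a_28=1050
[q^30] f(1)=1,f(2)=4,f(3)=9,f(5)=25,f(6)=36,f(10)=100,f(15)=225,f(30)=900 ⇒ 1300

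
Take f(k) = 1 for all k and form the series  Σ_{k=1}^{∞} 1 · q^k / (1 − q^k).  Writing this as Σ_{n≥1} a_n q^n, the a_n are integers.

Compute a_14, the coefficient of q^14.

a_14 = 4

d|14:{1,2,7,14}  Σf=1+1+1+1=4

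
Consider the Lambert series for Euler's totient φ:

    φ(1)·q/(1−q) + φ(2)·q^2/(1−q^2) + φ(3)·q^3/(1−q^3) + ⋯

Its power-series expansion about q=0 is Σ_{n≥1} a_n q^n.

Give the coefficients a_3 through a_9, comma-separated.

d|3:{3,1}  Σφ=2+1=3
[q^4] φ(1)=1,φ(2)=1,φ(4)=2 ⇒ 4
n=5: 5·1 1·5  φ→[4+1]=5
d|6:{6,3,2,1}  Σφ=2+2+1+1=6
[q^7] φ(7)=6,φ(1)=1 ⇒ 7
d|8:{1,2,4,8}  Σφ=1+1+2+4=8
q^9  k|9↦φ(k): 1:1 3:2 9:6  a_9=9

3, 4, 5, 6, 7, 8, 9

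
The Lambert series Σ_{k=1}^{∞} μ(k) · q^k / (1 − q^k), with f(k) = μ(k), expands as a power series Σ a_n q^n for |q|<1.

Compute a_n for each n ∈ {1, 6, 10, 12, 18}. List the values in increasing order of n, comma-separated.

1, 0, 0, 0, 0

[q^1] μ(1)=1 ⇒ 1
[q^6] μ(1)=1,μ(2)=-1,μ(3)=-1,μ(6)=1 ⇒ 0
d|10:{1,2,5,10}  Σμ=1+(-1)+(-1)+1=0
q^12  k|12↦μ(k): 12:0 6:1 4:0 3:-1 2:-1 1:1  a_12=0
d|18:{1,2,3,6,9,18}  Σμ=1+(-1)+(-1)+1+0+0=0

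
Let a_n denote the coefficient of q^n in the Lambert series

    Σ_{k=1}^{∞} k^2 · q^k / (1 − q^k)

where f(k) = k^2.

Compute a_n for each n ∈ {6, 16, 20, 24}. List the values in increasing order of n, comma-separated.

n=6: 6·1 3·2 2·3 1·6  f→[36+9+4+1]=50
q^16  k|16↦f(k): 1:1 2:4 4:16 8:64 16:256  a_16=341
[q^20] f(20)=400,f(10)=100,f(5)=25,f(4)=16,f(2)=4,f(1)=1 ⇒ 546
[q^24] f(24)=576,f(12)=144,f(8)=64,f(6)=36,f(4)=16,f(3)=9,f(2)=4,f(1)=1 ⇒ 850

50, 341, 546, 850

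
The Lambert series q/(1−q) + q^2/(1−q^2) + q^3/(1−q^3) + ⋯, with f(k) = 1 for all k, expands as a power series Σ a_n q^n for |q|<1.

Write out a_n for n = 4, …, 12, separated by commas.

3, 2, 4, 2, 4, 3, 4, 2, 6

n=4: 1·4 2·2 4·1  f→[1+1+1]=3
q^5  k|5↦f(k): 1:1 5:1  a_5=2
d|6:{6,3,2,1}  Σf=1+1+1+1=4
n=7: 7·1 1·7  f→[1+1]=2
q^8  k|8↦f(k): 1:1 2:1 4:1 8:1  a_8=4
[q^9] f(9)=1,f(3)=1,f(1)=1 ⇒ 3
n=10: 10·1 5·2 2·5 1·10  f→[1+1+1+1]=4
n=11: 1·11 11·1  f→[1+1]=2
n=12: 1·12 2·6 3·4 4·3 6·2 12·1  f→[1+1+1+1+1+1]=6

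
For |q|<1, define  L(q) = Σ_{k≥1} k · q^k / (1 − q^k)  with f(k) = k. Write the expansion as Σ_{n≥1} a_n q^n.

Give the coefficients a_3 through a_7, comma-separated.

n=3: 1·3 3·1  f→[1+3]=4
d|4:{4,2,1}  Σf=4+2+1=7
[q^5] f(1)=1,f(5)=5 ⇒ 6
d|6:{6,3,2,1}  Σf=6+3+2+1=12
[q^7] f(7)=7,f(1)=1 ⇒ 8

4, 7, 6, 12, 8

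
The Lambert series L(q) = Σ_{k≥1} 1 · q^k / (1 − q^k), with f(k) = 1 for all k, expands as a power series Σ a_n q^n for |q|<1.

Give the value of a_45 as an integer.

q^45  k|45↦f(k): 1:1 3:1 5:1 9:1 15:1 45:1  a_45=6

a_45 = 6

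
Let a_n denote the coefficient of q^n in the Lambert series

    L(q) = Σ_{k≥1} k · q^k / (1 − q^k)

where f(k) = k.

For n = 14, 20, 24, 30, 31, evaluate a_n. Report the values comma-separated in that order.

24, 42, 60, 72, 32

d|14:{1,2,7,14}  Σf=1+2+7+14=24
[q^20] f(20)=20,f(10)=10,f(5)=5,f(4)=4,f(2)=2,f(1)=1 ⇒ 42
[q^24] f(1)=1,f(2)=2,f(3)=3,f(4)=4,f(6)=6,f(8)=8,f(12)=12,f(24)=24 ⇒ 60
d|30:{1,2,3,5,6,10,15,30}  Σf=1+2+3+5+6+10+15+30=72
[q^31] f(31)=31,f(1)=1 ⇒ 32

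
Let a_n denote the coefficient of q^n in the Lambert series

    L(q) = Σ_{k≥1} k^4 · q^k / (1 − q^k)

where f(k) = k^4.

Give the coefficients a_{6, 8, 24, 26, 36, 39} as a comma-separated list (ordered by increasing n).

d|6:{6,3,2,1}  Σf=1296+81+16+1=1394
[q^8] f(1)=1,f(2)=16,f(4)=256,f(8)=4096 ⇒ 4369
[q^24] f(24)=331776,f(12)=20736,f(8)=4096,f(6)=1296,f(4)=256,f(3)=81,f(2)=16,f(1)=1 ⇒ 358258
[q^26] f(1)=1,f(2)=16,f(13)=28561,f(26)=456976 ⇒ 485554
q^36  k|36↦f(k): 1:1 2:16 3:81 4:256 6:1296 9:6561 12:20736 18:104976 36:1679616  a_36=1813539
[q^39] f(39)=2313441,f(13)=28561,f(3)=81,f(1)=1 ⇒ 2342084

1394, 4369, 358258, 485554, 1813539, 2342084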